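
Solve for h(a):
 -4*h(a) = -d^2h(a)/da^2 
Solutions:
 h(a) = C1*exp(-2*a) + C2*exp(2*a)


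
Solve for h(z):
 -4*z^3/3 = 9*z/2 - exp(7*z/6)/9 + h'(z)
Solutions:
 h(z) = C1 - z^4/3 - 9*z^2/4 + 2*exp(7*z/6)/21


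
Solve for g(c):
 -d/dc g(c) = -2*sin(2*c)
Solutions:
 g(c) = C1 - cos(2*c)


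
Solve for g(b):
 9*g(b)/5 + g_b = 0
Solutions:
 g(b) = C1*exp(-9*b/5)


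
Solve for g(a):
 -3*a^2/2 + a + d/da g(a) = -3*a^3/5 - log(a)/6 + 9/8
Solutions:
 g(a) = C1 - 3*a^4/20 + a^3/2 - a^2/2 - a*log(a)/6 + 31*a/24


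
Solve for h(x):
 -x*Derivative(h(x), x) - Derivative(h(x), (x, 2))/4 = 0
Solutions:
 h(x) = C1 + C2*erf(sqrt(2)*x)


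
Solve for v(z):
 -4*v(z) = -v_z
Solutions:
 v(z) = C1*exp(4*z)


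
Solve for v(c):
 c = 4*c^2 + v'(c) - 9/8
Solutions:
 v(c) = C1 - 4*c^3/3 + c^2/2 + 9*c/8


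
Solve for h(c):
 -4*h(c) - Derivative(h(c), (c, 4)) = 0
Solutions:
 h(c) = (C1*sin(c) + C2*cos(c))*exp(-c) + (C3*sin(c) + C4*cos(c))*exp(c)


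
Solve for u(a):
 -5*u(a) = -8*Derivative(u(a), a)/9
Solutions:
 u(a) = C1*exp(45*a/8)


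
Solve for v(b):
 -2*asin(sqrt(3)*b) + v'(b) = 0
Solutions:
 v(b) = C1 + 2*b*asin(sqrt(3)*b) + 2*sqrt(3)*sqrt(1 - 3*b^2)/3


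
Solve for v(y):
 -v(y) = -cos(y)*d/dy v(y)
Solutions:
 v(y) = C1*sqrt(sin(y) + 1)/sqrt(sin(y) - 1)


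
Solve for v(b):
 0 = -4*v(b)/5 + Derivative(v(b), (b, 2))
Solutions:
 v(b) = C1*exp(-2*sqrt(5)*b/5) + C2*exp(2*sqrt(5)*b/5)


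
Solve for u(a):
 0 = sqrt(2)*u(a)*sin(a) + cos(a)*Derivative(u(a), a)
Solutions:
 u(a) = C1*cos(a)^(sqrt(2))


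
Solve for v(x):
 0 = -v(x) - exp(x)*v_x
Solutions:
 v(x) = C1*exp(exp(-x))


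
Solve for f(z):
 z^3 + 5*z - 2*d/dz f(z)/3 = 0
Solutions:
 f(z) = C1 + 3*z^4/8 + 15*z^2/4


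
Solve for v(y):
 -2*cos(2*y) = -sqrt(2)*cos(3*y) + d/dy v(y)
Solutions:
 v(y) = C1 - sin(2*y) + sqrt(2)*sin(3*y)/3


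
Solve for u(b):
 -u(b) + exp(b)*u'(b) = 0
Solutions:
 u(b) = C1*exp(-exp(-b))


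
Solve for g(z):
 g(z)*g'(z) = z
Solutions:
 g(z) = -sqrt(C1 + z^2)
 g(z) = sqrt(C1 + z^2)


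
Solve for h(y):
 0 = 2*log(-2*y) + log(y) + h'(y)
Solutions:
 h(y) = C1 - 3*y*log(y) + y*(-2*log(2) + 3 - 2*I*pi)


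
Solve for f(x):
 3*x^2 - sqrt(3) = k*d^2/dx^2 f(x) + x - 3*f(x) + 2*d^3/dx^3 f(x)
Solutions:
 f(x) = C1*exp(-x*(k^2/(k^3 + sqrt(-k^6 + (k^3 - 162)^2) - 162)^(1/3) + k + (k^3 + sqrt(-k^6 + (k^3 - 162)^2) - 162)^(1/3))/6) + C2*exp(x*(-4*k^2/((-1 + sqrt(3)*I)*(k^3 + sqrt(-k^6 + (k^3 - 162)^2) - 162)^(1/3)) - 2*k + (k^3 + sqrt(-k^6 + (k^3 - 162)^2) - 162)^(1/3) - sqrt(3)*I*(k^3 + sqrt(-k^6 + (k^3 - 162)^2) - 162)^(1/3))/12) + C3*exp(x*(4*k^2/((1 + sqrt(3)*I)*(k^3 + sqrt(-k^6 + (k^3 - 162)^2) - 162)^(1/3)) - 2*k + (k^3 + sqrt(-k^6 + (k^3 - 162)^2) - 162)^(1/3) + sqrt(3)*I*(k^3 + sqrt(-k^6 + (k^3 - 162)^2) - 162)^(1/3))/12) - 2*k/3 - x^2 + x/3 + sqrt(3)/3


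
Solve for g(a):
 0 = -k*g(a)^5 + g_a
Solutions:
 g(a) = -(-1/(C1 + 4*a*k))^(1/4)
 g(a) = (-1/(C1 + 4*a*k))^(1/4)
 g(a) = -I*(-1/(C1 + 4*a*k))^(1/4)
 g(a) = I*(-1/(C1 + 4*a*k))^(1/4)


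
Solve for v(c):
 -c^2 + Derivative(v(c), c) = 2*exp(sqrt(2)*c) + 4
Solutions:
 v(c) = C1 + c^3/3 + 4*c + sqrt(2)*exp(sqrt(2)*c)


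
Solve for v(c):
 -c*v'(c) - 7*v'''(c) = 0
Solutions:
 v(c) = C1 + Integral(C2*airyai(-7^(2/3)*c/7) + C3*airybi(-7^(2/3)*c/7), c)


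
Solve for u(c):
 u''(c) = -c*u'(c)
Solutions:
 u(c) = C1 + C2*erf(sqrt(2)*c/2)


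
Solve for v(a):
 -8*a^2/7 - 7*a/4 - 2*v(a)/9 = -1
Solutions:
 v(a) = -36*a^2/7 - 63*a/8 + 9/2


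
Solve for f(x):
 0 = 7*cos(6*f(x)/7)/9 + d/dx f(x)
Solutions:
 7*x/9 - 7*log(sin(6*f(x)/7) - 1)/12 + 7*log(sin(6*f(x)/7) + 1)/12 = C1


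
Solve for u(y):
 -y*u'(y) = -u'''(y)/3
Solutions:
 u(y) = C1 + Integral(C2*airyai(3^(1/3)*y) + C3*airybi(3^(1/3)*y), y)


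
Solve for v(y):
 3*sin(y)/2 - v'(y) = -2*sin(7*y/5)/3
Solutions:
 v(y) = C1 - 3*cos(y)/2 - 10*cos(7*y/5)/21


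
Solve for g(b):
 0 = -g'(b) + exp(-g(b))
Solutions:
 g(b) = log(C1 + b)


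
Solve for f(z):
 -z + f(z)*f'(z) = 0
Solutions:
 f(z) = -sqrt(C1 + z^2)
 f(z) = sqrt(C1 + z^2)


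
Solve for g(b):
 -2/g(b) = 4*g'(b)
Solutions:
 g(b) = -sqrt(C1 - b)
 g(b) = sqrt(C1 - b)


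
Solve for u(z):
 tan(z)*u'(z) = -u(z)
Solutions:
 u(z) = C1/sin(z)


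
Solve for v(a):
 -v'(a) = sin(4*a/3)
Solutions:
 v(a) = C1 + 3*cos(4*a/3)/4


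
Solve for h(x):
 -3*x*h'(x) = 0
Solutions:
 h(x) = C1


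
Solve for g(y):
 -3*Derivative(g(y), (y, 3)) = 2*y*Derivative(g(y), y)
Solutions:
 g(y) = C1 + Integral(C2*airyai(-2^(1/3)*3^(2/3)*y/3) + C3*airybi(-2^(1/3)*3^(2/3)*y/3), y)


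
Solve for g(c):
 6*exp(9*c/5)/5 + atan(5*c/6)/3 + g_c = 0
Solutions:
 g(c) = C1 - c*atan(5*c/6)/3 - 2*exp(9*c/5)/3 + log(25*c^2 + 36)/5


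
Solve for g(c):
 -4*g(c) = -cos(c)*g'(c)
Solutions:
 g(c) = C1*(sin(c)^2 + 2*sin(c) + 1)/(sin(c)^2 - 2*sin(c) + 1)


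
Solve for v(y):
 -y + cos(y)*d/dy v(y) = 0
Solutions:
 v(y) = C1 + Integral(y/cos(y), y)


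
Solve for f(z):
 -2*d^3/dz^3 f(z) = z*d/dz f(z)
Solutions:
 f(z) = C1 + Integral(C2*airyai(-2^(2/3)*z/2) + C3*airybi(-2^(2/3)*z/2), z)


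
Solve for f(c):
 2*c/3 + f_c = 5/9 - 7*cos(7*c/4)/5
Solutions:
 f(c) = C1 - c^2/3 + 5*c/9 - 4*sin(7*c/4)/5


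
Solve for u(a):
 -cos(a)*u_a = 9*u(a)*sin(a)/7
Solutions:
 u(a) = C1*cos(a)^(9/7)


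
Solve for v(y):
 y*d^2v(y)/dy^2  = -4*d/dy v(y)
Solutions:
 v(y) = C1 + C2/y^3


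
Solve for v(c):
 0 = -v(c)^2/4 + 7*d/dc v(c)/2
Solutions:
 v(c) = -14/(C1 + c)


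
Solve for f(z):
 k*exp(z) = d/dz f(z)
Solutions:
 f(z) = C1 + k*exp(z)


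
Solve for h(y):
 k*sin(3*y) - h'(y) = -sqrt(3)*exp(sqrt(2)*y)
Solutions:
 h(y) = C1 - k*cos(3*y)/3 + sqrt(6)*exp(sqrt(2)*y)/2


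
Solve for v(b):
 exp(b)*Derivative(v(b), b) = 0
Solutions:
 v(b) = C1


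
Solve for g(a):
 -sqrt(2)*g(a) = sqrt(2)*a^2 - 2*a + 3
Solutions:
 g(a) = -a^2 + sqrt(2)*a - 3*sqrt(2)/2


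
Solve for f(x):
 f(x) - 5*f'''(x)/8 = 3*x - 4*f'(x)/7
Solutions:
 f(x) = C1*exp(-x*(16*22050^(1/3)/(sqrt(4646985) + 2205)^(1/3) + 420^(1/3)*(sqrt(4646985) + 2205)^(1/3))/210)*sin(3^(1/6)*x*(-140^(1/3)*3^(2/3)*(sqrt(4646985) + 2205)^(1/3) + 48*2450^(1/3)/(sqrt(4646985) + 2205)^(1/3))/210) + C2*exp(-x*(16*22050^(1/3)/(sqrt(4646985) + 2205)^(1/3) + 420^(1/3)*(sqrt(4646985) + 2205)^(1/3))/210)*cos(3^(1/6)*x*(-140^(1/3)*3^(2/3)*(sqrt(4646985) + 2205)^(1/3) + 48*2450^(1/3)/(sqrt(4646985) + 2205)^(1/3))/210) + C3*exp(x*(16*22050^(1/3)/(sqrt(4646985) + 2205)^(1/3) + 420^(1/3)*(sqrt(4646985) + 2205)^(1/3))/105) + 3*x - 12/7


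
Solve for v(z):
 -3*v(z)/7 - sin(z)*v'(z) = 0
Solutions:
 v(z) = C1*(cos(z) + 1)^(3/14)/(cos(z) - 1)^(3/14)


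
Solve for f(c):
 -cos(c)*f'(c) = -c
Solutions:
 f(c) = C1 + Integral(c/cos(c), c)


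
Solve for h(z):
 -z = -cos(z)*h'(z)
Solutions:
 h(z) = C1 + Integral(z/cos(z), z)


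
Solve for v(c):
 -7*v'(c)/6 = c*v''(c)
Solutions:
 v(c) = C1 + C2/c^(1/6)


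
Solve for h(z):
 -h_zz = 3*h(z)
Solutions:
 h(z) = C1*sin(sqrt(3)*z) + C2*cos(sqrt(3)*z)


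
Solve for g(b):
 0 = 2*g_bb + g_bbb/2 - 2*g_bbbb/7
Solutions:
 g(b) = C1 + C2*b + C3*exp(b*(7 - sqrt(497))/8) + C4*exp(b*(7 + sqrt(497))/8)


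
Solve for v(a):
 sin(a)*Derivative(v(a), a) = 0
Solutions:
 v(a) = C1


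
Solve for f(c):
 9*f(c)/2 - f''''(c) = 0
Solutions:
 f(c) = C1*exp(-2^(3/4)*sqrt(3)*c/2) + C2*exp(2^(3/4)*sqrt(3)*c/2) + C3*sin(2^(3/4)*sqrt(3)*c/2) + C4*cos(2^(3/4)*sqrt(3)*c/2)


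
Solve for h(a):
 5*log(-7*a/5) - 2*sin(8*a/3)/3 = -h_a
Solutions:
 h(a) = C1 - 5*a*log(-a) - 5*a*log(7) + 5*a + 5*a*log(5) - cos(8*a/3)/4


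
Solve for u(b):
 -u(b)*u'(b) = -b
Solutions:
 u(b) = -sqrt(C1 + b^2)
 u(b) = sqrt(C1 + b^2)


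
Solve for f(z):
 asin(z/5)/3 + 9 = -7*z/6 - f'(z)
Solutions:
 f(z) = C1 - 7*z^2/12 - z*asin(z/5)/3 - 9*z - sqrt(25 - z^2)/3


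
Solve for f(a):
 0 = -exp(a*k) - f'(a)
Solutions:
 f(a) = C1 - exp(a*k)/k


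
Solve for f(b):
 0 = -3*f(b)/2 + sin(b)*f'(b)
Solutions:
 f(b) = C1*(cos(b) - 1)^(3/4)/(cos(b) + 1)^(3/4)


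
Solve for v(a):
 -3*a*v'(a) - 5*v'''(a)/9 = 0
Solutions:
 v(a) = C1 + Integral(C2*airyai(-3*5^(2/3)*a/5) + C3*airybi(-3*5^(2/3)*a/5), a)


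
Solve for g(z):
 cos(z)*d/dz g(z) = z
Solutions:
 g(z) = C1 + Integral(z/cos(z), z)


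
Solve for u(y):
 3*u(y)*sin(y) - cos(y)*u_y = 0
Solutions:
 u(y) = C1/cos(y)^3


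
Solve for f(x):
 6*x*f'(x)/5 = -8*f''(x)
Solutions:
 f(x) = C1 + C2*erf(sqrt(30)*x/20)


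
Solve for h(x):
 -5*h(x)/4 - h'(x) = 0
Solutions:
 h(x) = C1*exp(-5*x/4)


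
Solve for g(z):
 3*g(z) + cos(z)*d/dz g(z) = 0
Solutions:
 g(z) = C1*(sin(z) - 1)^(3/2)/(sin(z) + 1)^(3/2)


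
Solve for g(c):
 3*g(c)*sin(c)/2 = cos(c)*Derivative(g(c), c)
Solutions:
 g(c) = C1/cos(c)^(3/2)


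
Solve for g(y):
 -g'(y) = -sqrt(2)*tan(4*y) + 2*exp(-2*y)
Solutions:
 g(y) = C1 + sqrt(2)*log(tan(4*y)^2 + 1)/8 + exp(-2*y)


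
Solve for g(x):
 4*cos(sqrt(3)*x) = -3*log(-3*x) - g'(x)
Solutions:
 g(x) = C1 - 3*x*log(-x) - 3*x*log(3) + 3*x - 4*sqrt(3)*sin(sqrt(3)*x)/3


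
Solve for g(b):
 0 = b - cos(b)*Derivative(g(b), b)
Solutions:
 g(b) = C1 + Integral(b/cos(b), b)


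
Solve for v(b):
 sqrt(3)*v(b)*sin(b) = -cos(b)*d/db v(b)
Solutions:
 v(b) = C1*cos(b)^(sqrt(3))


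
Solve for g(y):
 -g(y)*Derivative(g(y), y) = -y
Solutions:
 g(y) = -sqrt(C1 + y^2)
 g(y) = sqrt(C1 + y^2)


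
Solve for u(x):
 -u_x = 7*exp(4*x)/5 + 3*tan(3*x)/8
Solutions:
 u(x) = C1 - 7*exp(4*x)/20 + log(cos(3*x))/8


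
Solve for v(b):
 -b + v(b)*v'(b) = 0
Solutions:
 v(b) = -sqrt(C1 + b^2)
 v(b) = sqrt(C1 + b^2)


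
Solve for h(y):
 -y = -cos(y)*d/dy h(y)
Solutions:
 h(y) = C1 + Integral(y/cos(y), y)


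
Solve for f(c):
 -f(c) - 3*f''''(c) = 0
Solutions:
 f(c) = (C1*sin(sqrt(2)*3^(3/4)*c/6) + C2*cos(sqrt(2)*3^(3/4)*c/6))*exp(-sqrt(2)*3^(3/4)*c/6) + (C3*sin(sqrt(2)*3^(3/4)*c/6) + C4*cos(sqrt(2)*3^(3/4)*c/6))*exp(sqrt(2)*3^(3/4)*c/6)


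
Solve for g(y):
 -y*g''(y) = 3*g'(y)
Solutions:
 g(y) = C1 + C2/y^2


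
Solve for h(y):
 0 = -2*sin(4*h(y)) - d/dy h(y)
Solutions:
 h(y) = -acos((-C1 - exp(16*y))/(C1 - exp(16*y)))/4 + pi/2
 h(y) = acos((-C1 - exp(16*y))/(C1 - exp(16*y)))/4


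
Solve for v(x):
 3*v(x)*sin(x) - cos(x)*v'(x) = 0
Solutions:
 v(x) = C1/cos(x)^3


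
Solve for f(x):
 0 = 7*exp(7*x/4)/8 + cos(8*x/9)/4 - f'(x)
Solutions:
 f(x) = C1 + exp(7*x/4)/2 + 9*sin(8*x/9)/32


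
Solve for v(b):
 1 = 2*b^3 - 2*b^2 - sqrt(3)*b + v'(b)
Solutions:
 v(b) = C1 - b^4/2 + 2*b^3/3 + sqrt(3)*b^2/2 + b


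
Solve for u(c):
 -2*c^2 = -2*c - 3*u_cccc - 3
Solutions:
 u(c) = C1 + C2*c + C3*c^2 + C4*c^3 + c^6/540 - c^5/180 - c^4/24


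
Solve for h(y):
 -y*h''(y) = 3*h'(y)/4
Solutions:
 h(y) = C1 + C2*y^(1/4)


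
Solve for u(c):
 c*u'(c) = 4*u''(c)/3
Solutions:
 u(c) = C1 + C2*erfi(sqrt(6)*c/4)


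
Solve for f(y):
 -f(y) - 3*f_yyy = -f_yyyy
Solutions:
 f(y) = C1*exp(y*(-sqrt(3)*sqrt(-16*18^(1/3)/(-81 + sqrt(7329))^(1/3) + 2*12^(1/3)*(-81 + sqrt(7329))^(1/3) + 27) + 9)/12)*sin(sqrt(6)*y*sqrt(-27 - 8*18^(1/3)/(-81 + sqrt(7329))^(1/3) + 12^(1/3)*(-81 + sqrt(7329))^(1/3) + 81*sqrt(3)/sqrt(-16*18^(1/3)/(-81 + sqrt(7329))^(1/3) + 2*12^(1/3)*(-81 + sqrt(7329))^(1/3) + 27))/12) + C2*exp(y*(-sqrt(3)*sqrt(-16*18^(1/3)/(-81 + sqrt(7329))^(1/3) + 2*12^(1/3)*(-81 + sqrt(7329))^(1/3) + 27) + 9)/12)*cos(sqrt(6)*y*sqrt(-27 - 8*18^(1/3)/(-81 + sqrt(7329))^(1/3) + 12^(1/3)*(-81 + sqrt(7329))^(1/3) + 81*sqrt(3)/sqrt(-16*18^(1/3)/(-81 + sqrt(7329))^(1/3) + 2*12^(1/3)*(-81 + sqrt(7329))^(1/3) + 27))/12) + C3*exp(y*(sqrt(3)*sqrt(-16*18^(1/3)/(-81 + sqrt(7329))^(1/3) + 2*12^(1/3)*(-81 + sqrt(7329))^(1/3) + 27) + 9 + sqrt(6)*sqrt(-12^(1/3)*(-81 + sqrt(7329))^(1/3) + 8*18^(1/3)/(-81 + sqrt(7329))^(1/3) + 27 + 81*sqrt(3)/sqrt(-16*18^(1/3)/(-81 + sqrt(7329))^(1/3) + 2*12^(1/3)*(-81 + sqrt(7329))^(1/3) + 27)))/12) + C4*exp(y*(-sqrt(6)*sqrt(-12^(1/3)*(-81 + sqrt(7329))^(1/3) + 8*18^(1/3)/(-81 + sqrt(7329))^(1/3) + 27 + 81*sqrt(3)/sqrt(-16*18^(1/3)/(-81 + sqrt(7329))^(1/3) + 2*12^(1/3)*(-81 + sqrt(7329))^(1/3) + 27)) + sqrt(3)*sqrt(-16*18^(1/3)/(-81 + sqrt(7329))^(1/3) + 2*12^(1/3)*(-81 + sqrt(7329))^(1/3) + 27) + 9)/12)


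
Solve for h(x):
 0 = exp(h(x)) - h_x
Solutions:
 h(x) = log(-1/(C1 + x))


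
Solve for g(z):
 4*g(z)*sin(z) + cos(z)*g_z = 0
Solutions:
 g(z) = C1*cos(z)^4


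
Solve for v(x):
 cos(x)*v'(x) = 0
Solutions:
 v(x) = C1


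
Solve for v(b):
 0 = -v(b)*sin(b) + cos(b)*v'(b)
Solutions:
 v(b) = C1/cos(b)


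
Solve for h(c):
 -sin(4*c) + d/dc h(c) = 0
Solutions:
 h(c) = C1 - cos(4*c)/4


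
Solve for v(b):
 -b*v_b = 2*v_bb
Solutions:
 v(b) = C1 + C2*erf(b/2)


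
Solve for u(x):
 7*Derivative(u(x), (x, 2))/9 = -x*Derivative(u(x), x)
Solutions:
 u(x) = C1 + C2*erf(3*sqrt(14)*x/14)


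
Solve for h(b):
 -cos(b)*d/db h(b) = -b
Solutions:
 h(b) = C1 + Integral(b/cos(b), b)


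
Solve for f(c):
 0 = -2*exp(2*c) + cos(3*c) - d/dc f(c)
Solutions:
 f(c) = C1 - exp(2*c) + sin(3*c)/3


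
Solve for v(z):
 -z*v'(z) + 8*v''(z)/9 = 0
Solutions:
 v(z) = C1 + C2*erfi(3*z/4)


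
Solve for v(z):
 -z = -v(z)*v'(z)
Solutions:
 v(z) = -sqrt(C1 + z^2)
 v(z) = sqrt(C1 + z^2)


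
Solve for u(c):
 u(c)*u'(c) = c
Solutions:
 u(c) = -sqrt(C1 + c^2)
 u(c) = sqrt(C1 + c^2)


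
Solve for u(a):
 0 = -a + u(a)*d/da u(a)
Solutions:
 u(a) = -sqrt(C1 + a^2)
 u(a) = sqrt(C1 + a^2)


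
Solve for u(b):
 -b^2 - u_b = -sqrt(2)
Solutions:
 u(b) = C1 - b^3/3 + sqrt(2)*b


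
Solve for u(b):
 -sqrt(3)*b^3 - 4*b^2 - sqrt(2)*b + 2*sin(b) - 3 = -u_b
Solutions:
 u(b) = C1 + sqrt(3)*b^4/4 + 4*b^3/3 + sqrt(2)*b^2/2 + 3*b + 2*cos(b)


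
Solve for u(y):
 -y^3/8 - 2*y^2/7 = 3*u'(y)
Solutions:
 u(y) = C1 - y^4/96 - 2*y^3/63


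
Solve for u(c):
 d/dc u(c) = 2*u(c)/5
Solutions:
 u(c) = C1*exp(2*c/5)


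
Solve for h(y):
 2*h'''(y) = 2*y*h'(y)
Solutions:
 h(y) = C1 + Integral(C2*airyai(y) + C3*airybi(y), y)


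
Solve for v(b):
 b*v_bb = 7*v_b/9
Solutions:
 v(b) = C1 + C2*b^(16/9)


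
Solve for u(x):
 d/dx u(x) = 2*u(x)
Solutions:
 u(x) = C1*exp(2*x)


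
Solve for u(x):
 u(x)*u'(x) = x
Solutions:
 u(x) = -sqrt(C1 + x^2)
 u(x) = sqrt(C1 + x^2)


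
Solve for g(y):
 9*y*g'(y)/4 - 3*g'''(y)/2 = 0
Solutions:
 g(y) = C1 + Integral(C2*airyai(2^(2/3)*3^(1/3)*y/2) + C3*airybi(2^(2/3)*3^(1/3)*y/2), y)


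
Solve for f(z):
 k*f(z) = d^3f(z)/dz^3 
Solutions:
 f(z) = C1*exp(k^(1/3)*z) + C2*exp(k^(1/3)*z*(-1 + sqrt(3)*I)/2) + C3*exp(-k^(1/3)*z*(1 + sqrt(3)*I)/2)


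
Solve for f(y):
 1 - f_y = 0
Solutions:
 f(y) = C1 + y


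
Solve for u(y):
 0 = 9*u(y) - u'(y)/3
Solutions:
 u(y) = C1*exp(27*y)


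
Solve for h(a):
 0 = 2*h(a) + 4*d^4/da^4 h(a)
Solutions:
 h(a) = (C1*sin(2^(1/4)*a/2) + C2*cos(2^(1/4)*a/2))*exp(-2^(1/4)*a/2) + (C3*sin(2^(1/4)*a/2) + C4*cos(2^(1/4)*a/2))*exp(2^(1/4)*a/2)


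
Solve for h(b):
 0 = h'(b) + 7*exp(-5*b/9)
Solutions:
 h(b) = C1 + 63*exp(-5*b/9)/5


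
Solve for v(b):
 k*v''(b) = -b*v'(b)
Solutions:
 v(b) = C1 + C2*sqrt(k)*erf(sqrt(2)*b*sqrt(1/k)/2)


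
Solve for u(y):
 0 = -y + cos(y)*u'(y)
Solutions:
 u(y) = C1 + Integral(y/cos(y), y)


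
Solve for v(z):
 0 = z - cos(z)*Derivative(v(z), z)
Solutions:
 v(z) = C1 + Integral(z/cos(z), z)


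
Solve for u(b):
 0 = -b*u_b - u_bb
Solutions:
 u(b) = C1 + C2*erf(sqrt(2)*b/2)


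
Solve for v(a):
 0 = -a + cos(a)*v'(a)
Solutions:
 v(a) = C1 + Integral(a/cos(a), a)


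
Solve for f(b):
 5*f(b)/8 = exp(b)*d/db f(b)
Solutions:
 f(b) = C1*exp(-5*exp(-b)/8)


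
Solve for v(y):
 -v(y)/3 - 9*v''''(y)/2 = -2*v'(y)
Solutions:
 v(y) = (C1/sqrt(exp(sqrt(2)*y*sqrt(-(sqrt(73) + 9)^(1/3) - 2/(sqrt(73) + 9)^(1/3) + 6*sqrt(2)/sqrt(2/(sqrt(73) + 9)^(1/3) + (sqrt(73) + 9)^(1/3)))/3)) + C2*sqrt(exp(sqrt(2)*y*sqrt(-(sqrt(73) + 9)^(1/3) - 2/(sqrt(73) + 9)^(1/3) + 6*sqrt(2)/sqrt(2/(sqrt(73) + 9)^(1/3) + (sqrt(73) + 9)^(1/3)))/3)))*exp(sqrt(2)*y*sqrt(2/(sqrt(73) + 9)^(1/3) + (sqrt(73) + 9)^(1/3))/6) + (C3*sin(sqrt(2)*y*sqrt(2/(sqrt(73) + 9)^(1/3) + (sqrt(73) + 9)^(1/3) + 6*sqrt(2)/sqrt(2/(sqrt(73) + 9)^(1/3) + (sqrt(73) + 9)^(1/3)))/6) + C4*cos(sqrt(2)*y*sqrt(2/(sqrt(73) + 9)^(1/3) + (sqrt(73) + 9)^(1/3) + 6*sqrt(2)/sqrt(2/(sqrt(73) + 9)^(1/3) + (sqrt(73) + 9)^(1/3)))/6))*exp(-sqrt(2)*y*sqrt(2/(sqrt(73) + 9)^(1/3) + (sqrt(73) + 9)^(1/3))/6)


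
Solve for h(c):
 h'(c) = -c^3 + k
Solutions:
 h(c) = C1 - c^4/4 + c*k


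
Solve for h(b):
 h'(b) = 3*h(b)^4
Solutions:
 h(b) = (-1/(C1 + 9*b))^(1/3)
 h(b) = (-1/(C1 + 3*b))^(1/3)*(-3^(2/3) - 3*3^(1/6)*I)/6
 h(b) = (-1/(C1 + 3*b))^(1/3)*(-3^(2/3) + 3*3^(1/6)*I)/6


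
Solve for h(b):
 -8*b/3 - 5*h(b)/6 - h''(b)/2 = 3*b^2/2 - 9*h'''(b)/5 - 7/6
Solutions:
 h(b) = C1*exp(b*(-5^(2/3)*(54*sqrt(734) + 1463)^(1/3) - 5*5^(1/3)/(54*sqrt(734) + 1463)^(1/3) + 10)/108)*sin(sqrt(3)*5^(1/3)*b*(-5^(1/3)*(54*sqrt(734) + 1463)^(1/3) + 5/(54*sqrt(734) + 1463)^(1/3))/108) + C2*exp(b*(-5^(2/3)*(54*sqrt(734) + 1463)^(1/3) - 5*5^(1/3)/(54*sqrt(734) + 1463)^(1/3) + 10)/108)*cos(sqrt(3)*5^(1/3)*b*(-5^(1/3)*(54*sqrt(734) + 1463)^(1/3) + 5/(54*sqrt(734) + 1463)^(1/3))/108) + C3*exp(b*(5*5^(1/3)/(54*sqrt(734) + 1463)^(1/3) + 5 + 5^(2/3)*(54*sqrt(734) + 1463)^(1/3))/54) - 9*b^2/5 - 16*b/5 + 89/25


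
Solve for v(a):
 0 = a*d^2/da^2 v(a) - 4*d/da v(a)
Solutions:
 v(a) = C1 + C2*a^5


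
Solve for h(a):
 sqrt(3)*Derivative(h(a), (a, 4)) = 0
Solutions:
 h(a) = C1 + C2*a + C3*a^2 + C4*a^3


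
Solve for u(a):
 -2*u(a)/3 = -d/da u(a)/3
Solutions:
 u(a) = C1*exp(2*a)


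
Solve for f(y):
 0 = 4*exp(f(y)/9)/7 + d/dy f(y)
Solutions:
 f(y) = 9*log(1/(C1 + 4*y)) + 9*log(63)


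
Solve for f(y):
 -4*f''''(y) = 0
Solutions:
 f(y) = C1 + C2*y + C3*y^2 + C4*y^3


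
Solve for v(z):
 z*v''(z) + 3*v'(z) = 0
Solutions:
 v(z) = C1 + C2/z^2


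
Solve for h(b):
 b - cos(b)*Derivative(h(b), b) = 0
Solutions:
 h(b) = C1 + Integral(b/cos(b), b)


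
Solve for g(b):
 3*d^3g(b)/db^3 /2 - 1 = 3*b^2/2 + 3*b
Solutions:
 g(b) = C1 + C2*b + C3*b^2 + b^5/60 + b^4/12 + b^3/9


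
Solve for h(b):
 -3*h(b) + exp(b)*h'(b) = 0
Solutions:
 h(b) = C1*exp(-3*exp(-b))


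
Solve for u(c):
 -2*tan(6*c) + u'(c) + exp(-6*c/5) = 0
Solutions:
 u(c) = C1 + log(tan(6*c)^2 + 1)/6 + 5*exp(-6*c/5)/6


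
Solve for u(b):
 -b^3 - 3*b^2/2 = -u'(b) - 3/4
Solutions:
 u(b) = C1 + b^4/4 + b^3/2 - 3*b/4


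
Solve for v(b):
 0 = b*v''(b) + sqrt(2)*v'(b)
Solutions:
 v(b) = C1 + C2*b^(1 - sqrt(2))


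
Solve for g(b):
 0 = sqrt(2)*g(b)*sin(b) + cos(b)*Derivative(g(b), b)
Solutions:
 g(b) = C1*cos(b)^(sqrt(2))


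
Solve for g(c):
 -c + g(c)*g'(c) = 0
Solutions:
 g(c) = -sqrt(C1 + c^2)
 g(c) = sqrt(C1 + c^2)


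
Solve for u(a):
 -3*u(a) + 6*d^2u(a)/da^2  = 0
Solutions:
 u(a) = C1*exp(-sqrt(2)*a/2) + C2*exp(sqrt(2)*a/2)


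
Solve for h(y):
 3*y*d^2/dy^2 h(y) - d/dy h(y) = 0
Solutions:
 h(y) = C1 + C2*y^(4/3)


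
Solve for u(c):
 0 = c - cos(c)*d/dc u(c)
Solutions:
 u(c) = C1 + Integral(c/cos(c), c)


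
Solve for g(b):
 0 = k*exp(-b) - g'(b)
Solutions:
 g(b) = C1 - k*exp(-b)


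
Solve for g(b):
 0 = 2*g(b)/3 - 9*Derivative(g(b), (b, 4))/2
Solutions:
 g(b) = C1*exp(-sqrt(2)*3^(1/4)*b/3) + C2*exp(sqrt(2)*3^(1/4)*b/3) + C3*sin(sqrt(2)*3^(1/4)*b/3) + C4*cos(sqrt(2)*3^(1/4)*b/3)


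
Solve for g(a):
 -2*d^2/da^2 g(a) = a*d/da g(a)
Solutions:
 g(a) = C1 + C2*erf(a/2)


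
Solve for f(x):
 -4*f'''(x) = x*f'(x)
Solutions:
 f(x) = C1 + Integral(C2*airyai(-2^(1/3)*x/2) + C3*airybi(-2^(1/3)*x/2), x)


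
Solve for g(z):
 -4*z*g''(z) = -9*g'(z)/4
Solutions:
 g(z) = C1 + C2*z^(25/16)


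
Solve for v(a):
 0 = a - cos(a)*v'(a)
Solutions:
 v(a) = C1 + Integral(a/cos(a), a)


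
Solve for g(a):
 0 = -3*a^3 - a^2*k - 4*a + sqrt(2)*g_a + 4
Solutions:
 g(a) = C1 + 3*sqrt(2)*a^4/8 + sqrt(2)*a^3*k/6 + sqrt(2)*a^2 - 2*sqrt(2)*a


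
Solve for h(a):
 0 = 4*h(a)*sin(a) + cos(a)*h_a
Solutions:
 h(a) = C1*cos(a)^4


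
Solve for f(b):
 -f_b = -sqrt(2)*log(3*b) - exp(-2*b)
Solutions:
 f(b) = C1 + sqrt(2)*b*log(b) + sqrt(2)*b*(-1 + log(3)) - exp(-2*b)/2


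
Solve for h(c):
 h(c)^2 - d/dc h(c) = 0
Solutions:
 h(c) = -1/(C1 + c)


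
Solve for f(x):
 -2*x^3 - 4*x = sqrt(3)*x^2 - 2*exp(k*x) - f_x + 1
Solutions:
 f(x) = C1 + x^4/2 + sqrt(3)*x^3/3 + 2*x^2 + x - 2*exp(k*x)/k


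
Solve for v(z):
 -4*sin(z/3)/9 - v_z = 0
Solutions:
 v(z) = C1 + 4*cos(z/3)/3


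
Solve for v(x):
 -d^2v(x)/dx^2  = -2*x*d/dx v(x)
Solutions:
 v(x) = C1 + C2*erfi(x)


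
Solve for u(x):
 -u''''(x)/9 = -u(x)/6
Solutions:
 u(x) = C1*exp(-2^(3/4)*3^(1/4)*x/2) + C2*exp(2^(3/4)*3^(1/4)*x/2) + C3*sin(2^(3/4)*3^(1/4)*x/2) + C4*cos(2^(3/4)*3^(1/4)*x/2)


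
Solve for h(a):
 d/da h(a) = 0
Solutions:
 h(a) = C1


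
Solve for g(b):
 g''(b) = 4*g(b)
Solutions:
 g(b) = C1*exp(-2*b) + C2*exp(2*b)


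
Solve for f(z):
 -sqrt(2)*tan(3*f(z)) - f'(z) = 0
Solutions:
 f(z) = -asin(C1*exp(-3*sqrt(2)*z))/3 + pi/3
 f(z) = asin(C1*exp(-3*sqrt(2)*z))/3


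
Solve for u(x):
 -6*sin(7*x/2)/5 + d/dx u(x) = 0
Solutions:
 u(x) = C1 - 12*cos(7*x/2)/35


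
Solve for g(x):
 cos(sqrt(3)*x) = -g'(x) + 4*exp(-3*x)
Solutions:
 g(x) = C1 - sqrt(3)*sin(sqrt(3)*x)/3 - 4*exp(-3*x)/3


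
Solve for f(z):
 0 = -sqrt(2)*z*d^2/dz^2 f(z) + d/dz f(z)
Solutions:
 f(z) = C1 + C2*z^(sqrt(2)/2 + 1)


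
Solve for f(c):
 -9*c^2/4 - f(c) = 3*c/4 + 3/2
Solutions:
 f(c) = -9*c^2/4 - 3*c/4 - 3/2


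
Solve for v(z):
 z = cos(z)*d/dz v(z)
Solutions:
 v(z) = C1 + Integral(z/cos(z), z)


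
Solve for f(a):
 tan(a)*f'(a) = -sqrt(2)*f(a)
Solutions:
 f(a) = C1/sin(a)^(sqrt(2))


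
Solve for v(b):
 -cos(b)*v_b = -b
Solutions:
 v(b) = C1 + Integral(b/cos(b), b)


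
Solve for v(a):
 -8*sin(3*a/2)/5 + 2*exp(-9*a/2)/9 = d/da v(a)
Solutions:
 v(a) = C1 + 16*cos(3*a/2)/15 - 4*exp(-9*a/2)/81


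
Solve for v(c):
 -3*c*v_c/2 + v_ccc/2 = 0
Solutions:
 v(c) = C1 + Integral(C2*airyai(3^(1/3)*c) + C3*airybi(3^(1/3)*c), c)


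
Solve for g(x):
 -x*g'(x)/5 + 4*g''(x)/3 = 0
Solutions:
 g(x) = C1 + C2*erfi(sqrt(30)*x/20)


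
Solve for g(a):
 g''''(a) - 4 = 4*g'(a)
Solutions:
 g(a) = C1 + C4*exp(2^(2/3)*a) - a + (C2*sin(2^(2/3)*sqrt(3)*a/2) + C3*cos(2^(2/3)*sqrt(3)*a/2))*exp(-2^(2/3)*a/2)


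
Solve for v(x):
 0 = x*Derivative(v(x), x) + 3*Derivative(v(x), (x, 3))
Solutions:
 v(x) = C1 + Integral(C2*airyai(-3^(2/3)*x/3) + C3*airybi(-3^(2/3)*x/3), x)


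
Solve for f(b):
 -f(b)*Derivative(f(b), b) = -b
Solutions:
 f(b) = -sqrt(C1 + b^2)
 f(b) = sqrt(C1 + b^2)


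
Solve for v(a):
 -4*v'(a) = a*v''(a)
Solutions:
 v(a) = C1 + C2/a^3


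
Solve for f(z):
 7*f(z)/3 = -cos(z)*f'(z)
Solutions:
 f(z) = C1*(sin(z) - 1)^(7/6)/(sin(z) + 1)^(7/6)


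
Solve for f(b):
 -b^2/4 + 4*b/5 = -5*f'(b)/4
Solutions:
 f(b) = C1 + b^3/15 - 8*b^2/25


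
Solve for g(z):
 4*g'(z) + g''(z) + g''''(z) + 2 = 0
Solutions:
 g(z) = C1 + C2*exp(-3^(1/3)*z*(-(18 + sqrt(327))^(1/3) + 3^(1/3)/(18 + sqrt(327))^(1/3))/6)*sin(3^(1/6)*z*(3/(18 + sqrt(327))^(1/3) + 3^(2/3)*(18 + sqrt(327))^(1/3))/6) + C3*exp(-3^(1/3)*z*(-(18 + sqrt(327))^(1/3) + 3^(1/3)/(18 + sqrt(327))^(1/3))/6)*cos(3^(1/6)*z*(3/(18 + sqrt(327))^(1/3) + 3^(2/3)*(18 + sqrt(327))^(1/3))/6) + C4*exp(3^(1/3)*z*(-(18 + sqrt(327))^(1/3) + 3^(1/3)/(18 + sqrt(327))^(1/3))/3) - z/2


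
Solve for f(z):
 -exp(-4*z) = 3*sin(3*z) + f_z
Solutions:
 f(z) = C1 + cos(3*z) + exp(-4*z)/4


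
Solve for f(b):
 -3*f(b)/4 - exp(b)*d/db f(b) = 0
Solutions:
 f(b) = C1*exp(3*exp(-b)/4)


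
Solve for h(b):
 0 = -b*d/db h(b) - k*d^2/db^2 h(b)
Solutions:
 h(b) = C1 + C2*sqrt(k)*erf(sqrt(2)*b*sqrt(1/k)/2)


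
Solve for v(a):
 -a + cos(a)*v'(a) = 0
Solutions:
 v(a) = C1 + Integral(a/cos(a), a)


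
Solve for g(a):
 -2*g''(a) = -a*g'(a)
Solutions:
 g(a) = C1 + C2*erfi(a/2)


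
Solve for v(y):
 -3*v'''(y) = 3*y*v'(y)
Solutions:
 v(y) = C1 + Integral(C2*airyai(-y) + C3*airybi(-y), y)


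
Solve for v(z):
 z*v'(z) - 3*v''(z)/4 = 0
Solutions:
 v(z) = C1 + C2*erfi(sqrt(6)*z/3)


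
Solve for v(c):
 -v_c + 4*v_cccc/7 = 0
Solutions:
 v(c) = C1 + C4*exp(14^(1/3)*c/2) + (C2*sin(14^(1/3)*sqrt(3)*c/4) + C3*cos(14^(1/3)*sqrt(3)*c/4))*exp(-14^(1/3)*c/4)


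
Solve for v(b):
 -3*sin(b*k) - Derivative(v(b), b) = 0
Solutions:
 v(b) = C1 + 3*cos(b*k)/k


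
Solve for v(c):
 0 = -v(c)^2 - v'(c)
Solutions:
 v(c) = 1/(C1 + c)


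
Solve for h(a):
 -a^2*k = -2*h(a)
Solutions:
 h(a) = a^2*k/2


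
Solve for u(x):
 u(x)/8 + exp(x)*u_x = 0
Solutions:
 u(x) = C1*exp(exp(-x)/8)


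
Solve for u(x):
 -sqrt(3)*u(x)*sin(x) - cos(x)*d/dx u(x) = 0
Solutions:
 u(x) = C1*cos(x)^(sqrt(3))


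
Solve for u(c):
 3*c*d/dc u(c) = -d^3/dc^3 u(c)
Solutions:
 u(c) = C1 + Integral(C2*airyai(-3^(1/3)*c) + C3*airybi(-3^(1/3)*c), c)


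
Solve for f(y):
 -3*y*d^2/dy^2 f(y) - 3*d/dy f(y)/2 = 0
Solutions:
 f(y) = C1 + C2*sqrt(y)


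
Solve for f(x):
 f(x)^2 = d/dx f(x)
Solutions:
 f(x) = -1/(C1 + x)


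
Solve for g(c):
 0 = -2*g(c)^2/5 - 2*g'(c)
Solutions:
 g(c) = 5/(C1 + c)


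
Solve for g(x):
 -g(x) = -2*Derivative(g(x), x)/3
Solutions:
 g(x) = C1*exp(3*x/2)


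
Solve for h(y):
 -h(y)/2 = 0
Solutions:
 h(y) = 0


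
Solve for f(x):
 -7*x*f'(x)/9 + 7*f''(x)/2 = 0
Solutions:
 f(x) = C1 + C2*erfi(x/3)


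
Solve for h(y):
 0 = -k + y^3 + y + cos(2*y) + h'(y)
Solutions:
 h(y) = C1 + k*y - y^4/4 - y^2/2 - sin(2*y)/2


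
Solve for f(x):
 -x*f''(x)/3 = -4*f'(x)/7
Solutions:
 f(x) = C1 + C2*x^(19/7)


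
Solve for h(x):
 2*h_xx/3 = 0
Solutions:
 h(x) = C1 + C2*x


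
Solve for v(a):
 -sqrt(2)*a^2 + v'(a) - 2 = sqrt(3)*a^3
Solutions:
 v(a) = C1 + sqrt(3)*a^4/4 + sqrt(2)*a^3/3 + 2*a


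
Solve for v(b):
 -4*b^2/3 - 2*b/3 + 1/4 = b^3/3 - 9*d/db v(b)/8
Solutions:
 v(b) = C1 + 2*b^4/27 + 32*b^3/81 + 8*b^2/27 - 2*b/9


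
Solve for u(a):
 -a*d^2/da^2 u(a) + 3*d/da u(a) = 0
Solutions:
 u(a) = C1 + C2*a^4


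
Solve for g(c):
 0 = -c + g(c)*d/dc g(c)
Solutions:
 g(c) = -sqrt(C1 + c^2)
 g(c) = sqrt(C1 + c^2)


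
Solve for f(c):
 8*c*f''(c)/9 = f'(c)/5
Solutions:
 f(c) = C1 + C2*c^(49/40)


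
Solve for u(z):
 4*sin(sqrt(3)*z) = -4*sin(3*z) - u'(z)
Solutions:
 u(z) = C1 + 4*cos(3*z)/3 + 4*sqrt(3)*cos(sqrt(3)*z)/3


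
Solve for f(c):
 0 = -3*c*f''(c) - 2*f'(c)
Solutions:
 f(c) = C1 + C2*c^(1/3)


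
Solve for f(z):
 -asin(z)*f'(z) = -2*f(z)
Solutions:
 f(z) = C1*exp(2*Integral(1/asin(z), z))


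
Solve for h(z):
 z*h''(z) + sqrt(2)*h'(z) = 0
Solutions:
 h(z) = C1 + C2*z^(1 - sqrt(2))


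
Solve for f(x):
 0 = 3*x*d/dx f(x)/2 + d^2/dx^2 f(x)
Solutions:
 f(x) = C1 + C2*erf(sqrt(3)*x/2)


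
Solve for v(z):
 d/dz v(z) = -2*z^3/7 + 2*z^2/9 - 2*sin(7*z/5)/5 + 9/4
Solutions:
 v(z) = C1 - z^4/14 + 2*z^3/27 + 9*z/4 + 2*cos(7*z/5)/7


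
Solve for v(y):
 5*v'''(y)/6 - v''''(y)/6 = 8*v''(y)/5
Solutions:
 v(y) = C1 + C2*y + (C3*sin(sqrt(335)*y/10) + C4*cos(sqrt(335)*y/10))*exp(5*y/2)


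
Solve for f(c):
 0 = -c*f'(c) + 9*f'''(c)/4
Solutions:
 f(c) = C1 + Integral(C2*airyai(2^(2/3)*3^(1/3)*c/3) + C3*airybi(2^(2/3)*3^(1/3)*c/3), c)


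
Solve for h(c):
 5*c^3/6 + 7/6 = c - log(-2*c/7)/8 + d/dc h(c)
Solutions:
 h(c) = C1 + 5*c^4/24 - c^2/2 + c*log(-c)/8 + c*(-3*log(7) + 3*log(2) + 25)/24


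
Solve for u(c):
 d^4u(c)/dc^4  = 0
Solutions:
 u(c) = C1 + C2*c + C3*c^2 + C4*c^3


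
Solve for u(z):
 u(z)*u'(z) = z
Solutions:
 u(z) = -sqrt(C1 + z^2)
 u(z) = sqrt(C1 + z^2)


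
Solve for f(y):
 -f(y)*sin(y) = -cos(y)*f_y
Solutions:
 f(y) = C1/cos(y)


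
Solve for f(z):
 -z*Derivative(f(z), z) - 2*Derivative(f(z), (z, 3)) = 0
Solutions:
 f(z) = C1 + Integral(C2*airyai(-2^(2/3)*z/2) + C3*airybi(-2^(2/3)*z/2), z)


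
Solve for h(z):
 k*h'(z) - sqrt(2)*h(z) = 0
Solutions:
 h(z) = C1*exp(sqrt(2)*z/k)


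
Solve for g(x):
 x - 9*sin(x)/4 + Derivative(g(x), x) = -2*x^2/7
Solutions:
 g(x) = C1 - 2*x^3/21 - x^2/2 - 9*cos(x)/4


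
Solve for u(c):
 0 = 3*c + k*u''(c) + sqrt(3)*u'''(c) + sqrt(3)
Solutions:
 u(c) = C1 + C2*c + C3*exp(-sqrt(3)*c*k/3) - c^3/(2*k) + sqrt(3)*c^2*(-1 + 3/k)/(2*k)


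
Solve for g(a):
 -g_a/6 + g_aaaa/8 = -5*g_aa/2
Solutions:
 g(a) = C1 + C2*exp(6^(1/3)*a*(-(3 + sqrt(6009))^(1/3) + 10*6^(1/3)/(3 + sqrt(6009))^(1/3))/6)*sin(2^(1/3)*3^(1/6)*a*(5*2^(1/3)/(3 + sqrt(6009))^(1/3) + 3^(2/3)*(3 + sqrt(6009))^(1/3)/6)) + C3*exp(6^(1/3)*a*(-(3 + sqrt(6009))^(1/3) + 10*6^(1/3)/(3 + sqrt(6009))^(1/3))/6)*cos(2^(1/3)*3^(1/6)*a*(5*2^(1/3)/(3 + sqrt(6009))^(1/3) + 3^(2/3)*(3 + sqrt(6009))^(1/3)/6)) + C4*exp(-6^(1/3)*a*(-(3 + sqrt(6009))^(1/3) + 10*6^(1/3)/(3 + sqrt(6009))^(1/3))/3)


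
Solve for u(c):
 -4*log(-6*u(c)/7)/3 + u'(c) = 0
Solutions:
 -3*Integral(1/(log(-_y) - log(7) + log(6)), (_y, u(c)))/4 = C1 - c


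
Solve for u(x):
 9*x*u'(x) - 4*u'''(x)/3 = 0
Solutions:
 u(x) = C1 + Integral(C2*airyai(3*2^(1/3)*x/2) + C3*airybi(3*2^(1/3)*x/2), x)


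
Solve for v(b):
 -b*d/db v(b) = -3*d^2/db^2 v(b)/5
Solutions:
 v(b) = C1 + C2*erfi(sqrt(30)*b/6)


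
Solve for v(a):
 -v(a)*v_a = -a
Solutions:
 v(a) = -sqrt(C1 + a^2)
 v(a) = sqrt(C1 + a^2)


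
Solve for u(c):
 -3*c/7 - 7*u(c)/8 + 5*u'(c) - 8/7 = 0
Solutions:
 u(c) = C1*exp(7*c/40) - 24*c/49 - 1408/343


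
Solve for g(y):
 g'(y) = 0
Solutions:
 g(y) = C1


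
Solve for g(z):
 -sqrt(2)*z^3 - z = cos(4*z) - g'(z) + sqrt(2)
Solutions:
 g(z) = C1 + sqrt(2)*z^4/4 + z^2/2 + sqrt(2)*z + sin(4*z)/4


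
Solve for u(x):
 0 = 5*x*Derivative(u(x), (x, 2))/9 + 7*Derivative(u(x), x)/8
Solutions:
 u(x) = C1 + C2/x^(23/40)


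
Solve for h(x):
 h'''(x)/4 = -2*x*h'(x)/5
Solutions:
 h(x) = C1 + Integral(C2*airyai(-2*5^(2/3)*x/5) + C3*airybi(-2*5^(2/3)*x/5), x)


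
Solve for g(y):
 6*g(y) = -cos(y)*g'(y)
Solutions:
 g(y) = C1*(sin(y)^3 - 3*sin(y)^2 + 3*sin(y) - 1)/(sin(y)^3 + 3*sin(y)^2 + 3*sin(y) + 1)


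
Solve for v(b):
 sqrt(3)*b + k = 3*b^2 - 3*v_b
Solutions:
 v(b) = C1 + b^3/3 - sqrt(3)*b^2/6 - b*k/3


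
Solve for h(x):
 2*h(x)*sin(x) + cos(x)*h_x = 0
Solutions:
 h(x) = C1*cos(x)^2


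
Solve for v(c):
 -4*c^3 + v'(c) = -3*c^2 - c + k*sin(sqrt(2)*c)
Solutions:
 v(c) = C1 + c^4 - c^3 - c^2/2 - sqrt(2)*k*cos(sqrt(2)*c)/2


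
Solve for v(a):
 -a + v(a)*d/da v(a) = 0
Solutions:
 v(a) = -sqrt(C1 + a^2)
 v(a) = sqrt(C1 + a^2)


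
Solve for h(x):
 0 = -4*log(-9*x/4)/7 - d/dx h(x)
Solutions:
 h(x) = C1 - 4*x*log(-x)/7 + 4*x*(-2*log(3) + 1 + 2*log(2))/7


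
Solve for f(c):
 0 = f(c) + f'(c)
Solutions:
 f(c) = C1*exp(-c)


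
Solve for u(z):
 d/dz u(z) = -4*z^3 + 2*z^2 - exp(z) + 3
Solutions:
 u(z) = C1 - z^4 + 2*z^3/3 + 3*z - exp(z)


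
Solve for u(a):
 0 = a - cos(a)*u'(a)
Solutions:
 u(a) = C1 + Integral(a/cos(a), a)


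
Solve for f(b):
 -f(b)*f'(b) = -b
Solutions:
 f(b) = -sqrt(C1 + b^2)
 f(b) = sqrt(C1 + b^2)


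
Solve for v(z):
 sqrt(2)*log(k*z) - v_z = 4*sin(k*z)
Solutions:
 v(z) = C1 + sqrt(2)*z*(log(k*z) - 1) - 4*Piecewise((-cos(k*z)/k, Ne(k, 0)), (0, True))


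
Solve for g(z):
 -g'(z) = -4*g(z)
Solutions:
 g(z) = C1*exp(4*z)


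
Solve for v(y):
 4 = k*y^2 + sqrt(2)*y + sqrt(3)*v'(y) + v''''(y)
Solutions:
 v(y) = C1 + C4*exp(-3^(1/6)*y) - sqrt(3)*k*y^3/9 - sqrt(6)*y^2/6 + 4*sqrt(3)*y/3 + (C2*sin(3^(2/3)*y/2) + C3*cos(3^(2/3)*y/2))*exp(3^(1/6)*y/2)


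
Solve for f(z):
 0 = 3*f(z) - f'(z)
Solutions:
 f(z) = C1*exp(3*z)


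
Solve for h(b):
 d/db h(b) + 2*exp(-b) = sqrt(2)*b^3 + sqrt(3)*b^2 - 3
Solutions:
 h(b) = C1 + sqrt(2)*b^4/4 + sqrt(3)*b^3/3 - 3*b + 2*exp(-b)


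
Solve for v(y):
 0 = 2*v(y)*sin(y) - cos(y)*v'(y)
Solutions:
 v(y) = C1/cos(y)^2


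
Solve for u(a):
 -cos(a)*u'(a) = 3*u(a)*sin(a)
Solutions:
 u(a) = C1*cos(a)^3


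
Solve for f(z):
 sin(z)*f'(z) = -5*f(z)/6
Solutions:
 f(z) = C1*(cos(z) + 1)^(5/12)/(cos(z) - 1)^(5/12)


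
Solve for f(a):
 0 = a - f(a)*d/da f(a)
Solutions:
 f(a) = -sqrt(C1 + a^2)
 f(a) = sqrt(C1 + a^2)


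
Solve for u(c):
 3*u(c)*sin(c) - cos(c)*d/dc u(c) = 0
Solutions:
 u(c) = C1/cos(c)^3


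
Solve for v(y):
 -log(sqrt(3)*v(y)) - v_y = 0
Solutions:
 2*Integral(1/(2*log(_y) + log(3)), (_y, v(y))) = C1 - y


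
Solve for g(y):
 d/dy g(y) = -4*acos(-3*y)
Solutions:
 g(y) = C1 - 4*y*acos(-3*y) - 4*sqrt(1 - 9*y^2)/3


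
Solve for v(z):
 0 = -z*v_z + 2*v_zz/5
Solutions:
 v(z) = C1 + C2*erfi(sqrt(5)*z/2)


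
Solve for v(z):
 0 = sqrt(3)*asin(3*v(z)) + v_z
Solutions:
 Integral(1/asin(3*_y), (_y, v(z))) = C1 - sqrt(3)*z


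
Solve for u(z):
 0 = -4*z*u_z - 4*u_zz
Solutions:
 u(z) = C1 + C2*erf(sqrt(2)*z/2)


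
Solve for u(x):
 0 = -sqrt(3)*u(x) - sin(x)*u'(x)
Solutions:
 u(x) = C1*(cos(x) + 1)^(sqrt(3)/2)/(cos(x) - 1)^(sqrt(3)/2)


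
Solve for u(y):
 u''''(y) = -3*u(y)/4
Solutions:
 u(y) = (C1*sin(3^(1/4)*y/2) + C2*cos(3^(1/4)*y/2))*exp(-3^(1/4)*y/2) + (C3*sin(3^(1/4)*y/2) + C4*cos(3^(1/4)*y/2))*exp(3^(1/4)*y/2)


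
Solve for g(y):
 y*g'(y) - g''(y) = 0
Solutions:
 g(y) = C1 + C2*erfi(sqrt(2)*y/2)


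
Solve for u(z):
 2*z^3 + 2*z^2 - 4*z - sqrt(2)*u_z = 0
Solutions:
 u(z) = C1 + sqrt(2)*z^4/4 + sqrt(2)*z^3/3 - sqrt(2)*z^2


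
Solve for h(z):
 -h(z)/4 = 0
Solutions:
 h(z) = 0


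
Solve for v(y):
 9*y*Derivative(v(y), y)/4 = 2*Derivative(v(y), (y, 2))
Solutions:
 v(y) = C1 + C2*erfi(3*y/4)


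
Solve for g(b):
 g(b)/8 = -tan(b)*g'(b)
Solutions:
 g(b) = C1/sin(b)^(1/8)


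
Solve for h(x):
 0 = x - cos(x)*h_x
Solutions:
 h(x) = C1 + Integral(x/cos(x), x)


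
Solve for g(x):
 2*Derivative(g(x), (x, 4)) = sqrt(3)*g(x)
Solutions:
 g(x) = C1*exp(-2^(3/4)*3^(1/8)*x/2) + C2*exp(2^(3/4)*3^(1/8)*x/2) + C3*sin(2^(3/4)*3^(1/8)*x/2) + C4*cos(2^(3/4)*3^(1/8)*x/2)


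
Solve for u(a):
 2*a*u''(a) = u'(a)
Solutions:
 u(a) = C1 + C2*a^(3/2)


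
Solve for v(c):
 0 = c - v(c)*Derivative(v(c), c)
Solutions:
 v(c) = -sqrt(C1 + c^2)
 v(c) = sqrt(C1 + c^2)


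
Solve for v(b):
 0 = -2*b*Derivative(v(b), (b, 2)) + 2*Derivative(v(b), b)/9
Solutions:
 v(b) = C1 + C2*b^(10/9)


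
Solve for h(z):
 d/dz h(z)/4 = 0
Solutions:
 h(z) = C1


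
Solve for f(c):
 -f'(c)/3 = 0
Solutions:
 f(c) = C1


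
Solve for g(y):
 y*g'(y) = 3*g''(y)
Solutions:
 g(y) = C1 + C2*erfi(sqrt(6)*y/6)


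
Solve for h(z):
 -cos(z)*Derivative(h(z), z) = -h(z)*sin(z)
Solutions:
 h(z) = C1/cos(z)


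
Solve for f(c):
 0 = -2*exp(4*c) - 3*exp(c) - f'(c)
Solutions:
 f(c) = C1 - exp(4*c)/2 - 3*exp(c)


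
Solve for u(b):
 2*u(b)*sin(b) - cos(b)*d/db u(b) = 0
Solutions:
 u(b) = C1/cos(b)^2


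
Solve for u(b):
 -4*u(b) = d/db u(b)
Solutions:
 u(b) = C1*exp(-4*b)


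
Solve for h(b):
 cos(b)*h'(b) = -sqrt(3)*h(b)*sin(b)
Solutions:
 h(b) = C1*cos(b)^(sqrt(3))


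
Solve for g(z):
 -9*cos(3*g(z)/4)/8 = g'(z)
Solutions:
 9*z/8 - 2*log(sin(3*g(z)/4) - 1)/3 + 2*log(sin(3*g(z)/4) + 1)/3 = C1


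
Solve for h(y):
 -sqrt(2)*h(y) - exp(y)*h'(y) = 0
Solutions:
 h(y) = C1*exp(sqrt(2)*exp(-y))


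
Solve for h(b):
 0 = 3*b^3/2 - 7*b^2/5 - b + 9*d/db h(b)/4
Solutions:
 h(b) = C1 - b^4/6 + 28*b^3/135 + 2*b^2/9


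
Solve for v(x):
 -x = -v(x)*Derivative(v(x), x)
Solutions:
 v(x) = -sqrt(C1 + x^2)
 v(x) = sqrt(C1 + x^2)


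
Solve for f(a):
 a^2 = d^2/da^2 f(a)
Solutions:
 f(a) = C1 + C2*a + a^4/12


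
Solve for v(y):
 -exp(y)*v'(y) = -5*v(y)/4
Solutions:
 v(y) = C1*exp(-5*exp(-y)/4)


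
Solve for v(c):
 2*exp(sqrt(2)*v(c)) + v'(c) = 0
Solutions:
 v(c) = sqrt(2)*(2*log(1/(C1 + 2*c)) - log(2))/4


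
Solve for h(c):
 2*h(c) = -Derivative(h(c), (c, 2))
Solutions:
 h(c) = C1*sin(sqrt(2)*c) + C2*cos(sqrt(2)*c)


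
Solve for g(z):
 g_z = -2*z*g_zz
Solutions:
 g(z) = C1 + C2*sqrt(z)


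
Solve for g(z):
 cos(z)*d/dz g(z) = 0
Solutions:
 g(z) = C1


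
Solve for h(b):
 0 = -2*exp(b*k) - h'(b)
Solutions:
 h(b) = C1 - 2*exp(b*k)/k


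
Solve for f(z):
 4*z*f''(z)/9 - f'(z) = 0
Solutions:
 f(z) = C1 + C2*z^(13/4)


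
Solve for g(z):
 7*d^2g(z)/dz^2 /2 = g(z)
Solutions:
 g(z) = C1*exp(-sqrt(14)*z/7) + C2*exp(sqrt(14)*z/7)


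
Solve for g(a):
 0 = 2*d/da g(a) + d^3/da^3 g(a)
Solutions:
 g(a) = C1 + C2*sin(sqrt(2)*a) + C3*cos(sqrt(2)*a)


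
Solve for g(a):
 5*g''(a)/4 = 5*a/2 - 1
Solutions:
 g(a) = C1 + C2*a + a^3/3 - 2*a^2/5


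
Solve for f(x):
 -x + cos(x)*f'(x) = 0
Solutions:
 f(x) = C1 + Integral(x/cos(x), x)


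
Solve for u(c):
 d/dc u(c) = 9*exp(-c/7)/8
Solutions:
 u(c) = C1 - 63*exp(-c/7)/8


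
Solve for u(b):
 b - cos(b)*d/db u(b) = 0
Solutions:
 u(b) = C1 + Integral(b/cos(b), b)


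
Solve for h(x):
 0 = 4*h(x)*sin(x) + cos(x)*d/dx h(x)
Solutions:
 h(x) = C1*cos(x)^4


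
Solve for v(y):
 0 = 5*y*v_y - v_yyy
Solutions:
 v(y) = C1 + Integral(C2*airyai(5^(1/3)*y) + C3*airybi(5^(1/3)*y), y)


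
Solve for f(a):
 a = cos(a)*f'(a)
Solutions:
 f(a) = C1 + Integral(a/cos(a), a)


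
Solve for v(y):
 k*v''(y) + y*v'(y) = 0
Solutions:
 v(y) = C1 + C2*sqrt(k)*erf(sqrt(2)*y*sqrt(1/k)/2)


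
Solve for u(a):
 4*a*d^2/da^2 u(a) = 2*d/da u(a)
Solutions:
 u(a) = C1 + C2*a^(3/2)


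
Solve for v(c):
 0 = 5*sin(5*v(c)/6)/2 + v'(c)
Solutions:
 5*c/2 + 3*log(cos(5*v(c)/6) - 1)/5 - 3*log(cos(5*v(c)/6) + 1)/5 = C1


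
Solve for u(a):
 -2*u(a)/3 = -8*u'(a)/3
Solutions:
 u(a) = C1*exp(a/4)


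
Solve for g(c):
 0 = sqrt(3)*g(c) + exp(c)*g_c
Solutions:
 g(c) = C1*exp(sqrt(3)*exp(-c))


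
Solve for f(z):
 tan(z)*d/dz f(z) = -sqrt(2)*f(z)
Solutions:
 f(z) = C1/sin(z)^(sqrt(2))


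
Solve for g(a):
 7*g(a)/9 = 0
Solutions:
 g(a) = 0


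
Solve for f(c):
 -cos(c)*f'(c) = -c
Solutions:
 f(c) = C1 + Integral(c/cos(c), c)


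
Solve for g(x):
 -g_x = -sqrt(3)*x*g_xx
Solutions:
 g(x) = C1 + C2*x^(sqrt(3)/3 + 1)


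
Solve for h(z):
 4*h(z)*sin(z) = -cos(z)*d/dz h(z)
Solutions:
 h(z) = C1*cos(z)^4


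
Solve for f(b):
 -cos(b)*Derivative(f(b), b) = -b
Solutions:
 f(b) = C1 + Integral(b/cos(b), b)


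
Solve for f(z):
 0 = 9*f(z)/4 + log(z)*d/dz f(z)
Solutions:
 f(z) = C1*exp(-9*li(z)/4)


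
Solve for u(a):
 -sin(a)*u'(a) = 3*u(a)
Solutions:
 u(a) = C1*(cos(a) + 1)^(3/2)/(cos(a) - 1)^(3/2)


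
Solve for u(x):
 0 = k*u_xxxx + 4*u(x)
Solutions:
 u(x) = C1*exp(-sqrt(2)*x*(-1/k)^(1/4)) + C2*exp(sqrt(2)*x*(-1/k)^(1/4)) + C3*exp(-sqrt(2)*I*x*(-1/k)^(1/4)) + C4*exp(sqrt(2)*I*x*(-1/k)^(1/4))


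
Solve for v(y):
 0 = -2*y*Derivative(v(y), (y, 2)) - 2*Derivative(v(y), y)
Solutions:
 v(y) = C1 + C2*log(y)
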